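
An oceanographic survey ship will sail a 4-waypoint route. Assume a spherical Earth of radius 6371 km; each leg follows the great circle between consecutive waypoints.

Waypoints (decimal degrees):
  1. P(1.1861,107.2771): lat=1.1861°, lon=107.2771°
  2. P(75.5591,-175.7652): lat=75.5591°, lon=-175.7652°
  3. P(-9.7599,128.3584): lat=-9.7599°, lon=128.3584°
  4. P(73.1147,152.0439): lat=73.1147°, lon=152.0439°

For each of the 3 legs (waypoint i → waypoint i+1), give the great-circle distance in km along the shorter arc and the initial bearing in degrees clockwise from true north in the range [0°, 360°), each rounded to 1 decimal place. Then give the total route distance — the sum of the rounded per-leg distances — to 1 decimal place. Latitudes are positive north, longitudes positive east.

Leg 1: φ1=0.0207014, φ2=1.3187551, Δφ=1.2980537, Δλ=-4.9400201 rad; a=sin²(Δφ/2)+cosφ1·cosφ2·sin²(Δλ/2)=0.4618441206; c=2·atan2(√a, √(1-a))=1.494410307; dist=6371·c=9520.888 ≈ 9520.9 km; running total=9520.9 km
Leg 1 bearing: y=sinΔλ·cosφ2=0.24294813, x=cosφ1·sinφ2-sinφ1·cosφ2·cosΔλ=0.96703295; θ=atan2(y, x)=14.1026° ≈ 14.1°
Leg 2: φ1=1.3187551, φ2=-0.1703424, Δφ=-1.4890975, Δλ=5.3079582 rad; a=sin²(Δφ/2)+cosφ1·cosφ2·sin²(Δλ/2)=0.5131453810; c=2·atan2(√a, √(1-a))=1.597090118; dist=6371·c=10175.061 ≈ 10175.1 km; running total=19696.0 km
Leg 2 bearing: y=sinΔλ·cosφ2=-0.81584798, x=cosφ1·sinφ2-sinφ1·cosφ2·cosΔλ=-0.57766847; θ=atan2(y, x)=-125.3007° <0 so +360° → 234.6993° ≈ 234.7°
Leg 3: φ1=-0.1703424, φ2=1.2760922, Δφ=1.4464346, Δλ=0.4133900 rad; a=sin²(Δφ/2)+cosφ1·cosφ2·sin²(Δλ/2)=0.4500356675; c=2·atan2(√a, √(1-a))=1.470700600; dist=6371·c=9369.834 ≈ 9369.8 km; running total=29065.8 km
Leg 3 bearing: y=sinΔλ·cosφ2=0.11668111, x=cosφ1·sinφ2-sinφ1·cosφ2·cosΔλ=0.98812943; θ=atan2(y, x)=6.7345° ≈ 6.7°

Leg 1: dist=9520.9 km, bearing=14.1°
Leg 2: dist=10175.1 km, bearing=234.7°
Leg 3: dist=9369.8 km, bearing=6.7°
Total: 29065.8 km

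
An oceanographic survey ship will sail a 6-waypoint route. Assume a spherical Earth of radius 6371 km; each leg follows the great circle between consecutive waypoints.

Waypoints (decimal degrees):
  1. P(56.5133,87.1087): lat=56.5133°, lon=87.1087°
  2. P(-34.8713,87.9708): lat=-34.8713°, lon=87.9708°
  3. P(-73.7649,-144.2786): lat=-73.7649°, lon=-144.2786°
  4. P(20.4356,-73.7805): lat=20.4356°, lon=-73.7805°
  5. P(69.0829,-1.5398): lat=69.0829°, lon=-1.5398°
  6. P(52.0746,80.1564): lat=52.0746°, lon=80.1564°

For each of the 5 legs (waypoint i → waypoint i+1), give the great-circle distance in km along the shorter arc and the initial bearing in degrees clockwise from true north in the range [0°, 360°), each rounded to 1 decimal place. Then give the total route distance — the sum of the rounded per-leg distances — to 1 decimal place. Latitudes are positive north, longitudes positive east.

Leg 1: φ1=0.9863432, φ2=-0.6086190, Δφ=-1.5949622, Δλ=0.0150465 rad; a=sin²(Δφ/2)+cosφ1·cosφ2·sin²(Δλ/2)=0.5121073587; c=2·atan2(√a, √(1-a))=1.595013411; dist=6371·c=10161.830 ≈ 10161.8 km; running total=10161.8 km
Leg 1 bearing: y=sinΔλ·cosφ2=0.01234425, x=cosφ1·sinφ2-sinφ1·cosφ2·cosΔλ=-0.99963057; θ=atan2(y, x)=179.2925° ≈ 179.3°
Leg 2: φ1=-0.6086190, φ2=-1.2874404, Δφ=-0.6788214, Δλ=-4.0535167 rad; a=sin²(Δφ/2)+cosφ1·cosφ2·sin²(Δλ/2)=0.2957475844; c=2·atan2(√a, √(1-a))=1.149980948; dist=6371·c=7326.529 ≈ 7326.5 km; running total=17488.3 km
Leg 2 bearing: y=sinΔλ·cosφ2=0.22105868, x=cosφ1·sinφ2-sinφ1·cosφ2·cosΔλ=-0.88558278; θ=atan2(y, x)=165.9843° ≈ 166.0°
Leg 3: φ1=-1.2874404, φ2=0.3566685, Δφ=1.6441089, Δλ=1.2304240 rad; a=sin²(Δφ/2)+cosφ1·cosφ2·sin²(Δλ/2)=0.6238853532; c=2·atan2(√a, √(1-a))=1.821174859; dist=6371·c=11602.705 ≈ 11602.7 km; running total=29091.0 km
Leg 3 bearing: y=sinΔλ·cosφ2=0.88330619, x=cosφ1·sinφ2-sinφ1·cosφ2·cosΔλ=0.39796966; θ=atan2(y, x)=65.7463° ≈ 65.7°
Leg 4: φ1=0.3566685, φ2=1.2057241, Δφ=0.8490556, Δλ=1.2608381 rad; a=sin²(Δφ/2)+cosφ1·cosφ2·sin²(Δλ/2)=0.2859060843; c=2·atan2(√a, √(1-a))=1.128309804; dist=6371·c=7188.462 ≈ 7188.5 km; running total=36279.5 km
Leg 4 bearing: y=sinΔλ·cosφ2=0.34000363, x=cosφ1·sinφ2-sinφ1·cosφ2·cosΔλ=0.83728891; θ=atan2(y, x)=22.1009° ≈ 22.1°
Leg 5: φ1=1.2057241, φ2=0.9088732, Δφ=-0.2968508, Δλ=1.4258677 rad; a=sin²(Δφ/2)+cosφ1·cosφ2·sin²(Δλ/2)=0.1157407029; c=2·atan2(√a, √(1-a))=0.694273726; dist=6371·c=4423.218 ≈ 4423.2 km; running total=40702.7 km
Leg 5 bearing: y=sinΔλ·cosφ2=0.60819125, x=cosφ1·sinφ2-sinφ1·cosφ2·cosΔλ=0.19870223; θ=atan2(y, x)=71.9073° ≈ 71.9°

Leg 1: dist=10161.8 km, bearing=179.3°
Leg 2: dist=7326.5 km, bearing=166.0°
Leg 3: dist=11602.7 km, bearing=65.7°
Leg 4: dist=7188.5 km, bearing=22.1°
Leg 5: dist=4423.2 km, bearing=71.9°
Total: 40702.7 km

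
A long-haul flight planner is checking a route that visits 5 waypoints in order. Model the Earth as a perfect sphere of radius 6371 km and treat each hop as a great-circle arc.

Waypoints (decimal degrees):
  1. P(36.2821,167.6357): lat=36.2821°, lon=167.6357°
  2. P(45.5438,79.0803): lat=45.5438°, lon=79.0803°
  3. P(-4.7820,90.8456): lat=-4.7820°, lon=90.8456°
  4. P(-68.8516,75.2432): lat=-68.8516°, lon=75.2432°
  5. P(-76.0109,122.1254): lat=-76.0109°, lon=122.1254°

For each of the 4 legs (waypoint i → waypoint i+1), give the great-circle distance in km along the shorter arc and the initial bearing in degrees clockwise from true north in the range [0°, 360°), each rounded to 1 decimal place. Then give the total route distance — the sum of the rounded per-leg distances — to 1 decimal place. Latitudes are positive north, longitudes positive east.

Leg 1: dist=7128.9 km, bearing=308.9°
Leg 2: dist=5716.4 km, bearing=164.9°
Leg 3: dist=7217.7 km, bearing=186.2°
Leg 4: dist=1700.3 km, bearing=138.0°
Total: 21763.3 km

Leg 1: φ1=0.6332421, φ2=0.7948893, Δφ=0.1616472, Δλ=-1.5455833 rad; a=sin²(Δφ/2)+cosφ1·cosφ2·sin²(Δλ/2)=0.2816879579; c=2·atan2(√a, √(1-a))=1.118953587; dist=6371·c=7128.853 ≈ 7128.9 km; running total=7128.9 km
Leg 1 bearing: y=sinΔλ·cosφ2=-0.70014121, x=cosφ1·sinφ2-sinφ1·cosφ2·cosΔλ=0.56494397; θ=atan2(y, x)=-51.0999° <0 so +360° → 308.9001° ≈ 308.9°
Leg 2: φ1=0.7948893, φ2=-0.0834616, Δφ=-0.8783509, Δλ=0.2053432 rad; a=sin²(Δφ/2)+cosφ1·cosφ2·sin²(Δλ/2)=0.1881206945; c=2·atan2(√a, √(1-a))=0.897254034; dist=6371·c=5716.405 ≈ 5716.4 km; running total=12845.3 km
Leg 2 bearing: y=sinΔλ·cosφ2=0.20319342, x=cosφ1·sinφ2-sinφ1·cosφ2·cosΔλ=-0.75474342; θ=atan2(y, x)=164.9320° ≈ 164.9°
Leg 3: φ1=-0.0834616, φ2=-1.2016871, Δφ=-1.1182255, Δλ=-0.2723133 rad; a=sin²(Δφ/2)+cosφ1·cosφ2·sin²(Δλ/2)=0.2879845793; c=2·atan2(√a, √(1-a))=1.132904837; dist=6371·c=7217.737 ≈ 7217.7 km; running total=20063.0 km
Leg 3 bearing: y=sinΔλ·cosφ2=-0.09703673, x=cosφ1·sinφ2-sinφ1·cosφ2·cosΔλ=-0.90043418; θ=atan2(y, x)=-173.8492° <0 so +360° → 186.1508° ≈ 186.2°
Leg 4: φ1=-1.2016871, φ2=-1.3266405, Δφ=-0.1249534, Δλ=0.8182488 rad; a=sin²(Δφ/2)+cosφ1·cosφ2·sin²(Δλ/2)=0.0177000299; c=2·atan2(√a, √(1-a))=0.266874183; dist=6371·c=1700.255 ≈ 1700.3 km; running total=21763.3 km
Leg 4 bearing: y=sinΔλ·cosφ2=0.17645614, x=cosφ1·sinφ2-sinφ1·cosφ2·cosΔλ=-0.19598517; θ=atan2(y, x)=138.0016° ≈ 138.0°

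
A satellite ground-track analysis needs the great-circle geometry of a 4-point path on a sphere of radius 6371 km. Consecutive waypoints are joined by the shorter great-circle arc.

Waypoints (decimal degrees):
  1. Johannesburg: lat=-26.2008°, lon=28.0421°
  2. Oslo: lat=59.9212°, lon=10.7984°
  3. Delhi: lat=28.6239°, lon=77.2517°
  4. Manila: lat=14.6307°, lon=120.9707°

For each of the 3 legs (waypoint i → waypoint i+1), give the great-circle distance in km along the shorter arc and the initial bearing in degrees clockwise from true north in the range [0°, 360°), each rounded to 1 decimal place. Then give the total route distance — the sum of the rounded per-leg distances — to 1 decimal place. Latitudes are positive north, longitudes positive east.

Leg 1: dist=9705.3 km, bearing=351.4°
Leg 2: dist=5984.7 km, bearing=94.5°
Leg 3: dist=4748.7 km, bearing=99.6°
Total: 20438.7 km

Leg 1: φ1=-0.4572902, φ2=1.0458222, Δφ=1.5031125, Δλ=-0.3009593 rad; a=sin²(Δφ/2)+cosφ1·cosφ2·sin²(Δλ/2)=0.4762902073; c=2·atan2(√a, √(1-a))=1.523358952; dist=6371·c=9705.320 ≈ 9705.3 km; running total=9705.3 km
Leg 1 bearing: y=sinΔλ·cosφ2=-0.14857122, x=cosφ1·sinφ2-sinφ1·cosφ2·cosΔλ=0.98776413; θ=atan2(y, x)=-8.5538° <0 so +360° → 351.4462° ≈ 351.4°
Leg 2: φ1=1.0458222, φ2=0.4995813, Δφ=-0.5462409, Δλ=1.1598289 rad; a=sin²(Δφ/2)+cosφ1·cosφ2·sin²(Δλ/2)=0.2048501265; c=2·atan2(√a, √(1-a))=0.939366187; dist=6371·c=5984.702 ≈ 5984.7 km; running total=15690.0 km
Leg 2 bearing: y=sinΔλ·cosφ2=0.80469439, x=cosφ1·sinφ2-sinφ1·cosφ2·cosΔλ=-0.06334939; θ=atan2(y, x)=94.5013° ≈ 94.5°
Leg 3: φ1=0.4995813, φ2=0.2553539, Δφ=-0.2442274, Δλ=0.7630405 rad; a=sin²(Δφ/2)+cosφ1·cosφ2·sin²(Δλ/2)=0.1325798918; c=2·atan2(√a, √(1-a))=0.745365262; dist=6371·c=4748.722 ≈ 4748.7 km; running total=20438.7 km
Leg 3 bearing: y=sinΔλ·cosφ2=0.66871177, x=cosφ1·sinφ2-sinφ1·cosφ2·cosΔλ=-0.11328912; θ=atan2(y, x)=99.6154° ≈ 99.6°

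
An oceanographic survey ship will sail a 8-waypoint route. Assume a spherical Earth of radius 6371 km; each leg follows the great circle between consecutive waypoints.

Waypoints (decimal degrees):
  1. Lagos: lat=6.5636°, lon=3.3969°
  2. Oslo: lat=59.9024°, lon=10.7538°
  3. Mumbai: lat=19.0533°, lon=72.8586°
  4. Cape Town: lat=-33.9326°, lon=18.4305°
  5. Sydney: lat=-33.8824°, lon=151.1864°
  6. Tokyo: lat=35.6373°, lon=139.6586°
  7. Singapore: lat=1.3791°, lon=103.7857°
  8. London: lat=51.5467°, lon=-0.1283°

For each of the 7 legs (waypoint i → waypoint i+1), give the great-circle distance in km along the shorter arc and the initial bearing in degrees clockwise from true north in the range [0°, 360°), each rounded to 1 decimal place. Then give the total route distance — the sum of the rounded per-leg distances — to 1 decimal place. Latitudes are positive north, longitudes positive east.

Leg 1: φ1=0.1145564, φ2=1.0454941, Δφ=0.9309377, Δλ=0.1284021 rad; a=sin²(Δφ/2)+cosφ1·cosφ2·sin²(Δλ/2)=0.2035095697; c=2·atan2(√a, √(1-a))=0.936040574; dist=6371·c=5963.514 ≈ 5963.5 km; running total=5963.5 km
Leg 1 bearing: y=sinΔλ·cosφ2=0.06421360, x=cosφ1·sinφ2-sinφ1·cosφ2·cosΔλ=0.80265205; θ=atan2(y, x)=4.5740° ≈ 4.6°
Leg 2: φ1=1.0454941, φ2=0.3325428, Δφ=-0.7129513, Δλ=1.0839332 rad; a=sin²(Δφ/2)+cosφ1·cosφ2·sin²(Δλ/2)=0.2479011334; c=2·atan2(√a, √(1-a))=1.042343606; dist=6371·c=6640.771 ≈ 6640.8 km; running total=12604.3 km
Leg 2 bearing: y=sinΔλ·cosφ2=0.83538585, x=cosφ1·sinφ2-sinφ1·cosφ2·cosΔλ=-0.21889525; θ=atan2(y, x)=104.6830° ≈ 104.7°
Leg 3: φ1=0.3325428, φ2=-0.5922356, Δφ=-0.9247784, Δλ=-0.9499496 rad; a=sin²(Δφ/2)+cosφ1·cosφ2·sin²(Δλ/2)=0.3630086127; c=2·atan2(√a, √(1-a))=1.293264483; dist=6371·c=8239.388 ≈ 8239.4 km; running total=20843.7 km
Leg 3 bearing: y=sinΔλ·cosφ2=-0.67486227, x=cosφ1·sinφ2-sinφ1·cosφ2·cosΔλ=-0.68519658; θ=atan2(y, x)=-135.4353° <0 so +360° → 224.5647° ≈ 224.6°
Leg 4: φ1=-0.5922356, φ2=-0.5913594, Δφ=0.0008762, Δλ=2.3170276 rad; a=sin²(Δφ/2)+cosφ1·cosφ2·sin²(Δλ/2)=0.5782043693; c=2·atan2(√a, √(1-a))=1.727849912; dist=6371·c=11008.132 ≈ 11008.1 km; running total=31851.8 km
Leg 4 bearing: y=sinΔλ·cosφ2=0.60956445, x=cosφ1·sinφ2-sinφ1·cosφ2·cosΔλ=-0.77715345; θ=atan2(y, x)=141.8909° ≈ 141.9°
Leg 5: φ1=-0.5913594, φ2=0.6219882, Δφ=1.2133477, Δλ=-0.2011981 rad; a=sin²(Δφ/2)+cosφ1·cosφ2·sin²(Δλ/2)=0.3318625027; c=2·atan2(√a, √(1-a))=1.227837586; dist=6371·c=7822.553 ≈ 7822.6 km; running total=39674.4 km
Leg 5 bearing: y=sinΔλ·cosφ2=-0.16241703, x=cosφ1·sinφ2-sinφ1·cosφ2·cosΔλ=0.92765286; θ=atan2(y, x)=-9.9309° <0 so +360° → 350.0691° ≈ 350.1°
Leg 6: φ1=0.6219882, φ2=0.0240698, Δφ=-0.5979184, Δλ=-0.6261002 rad; a=sin²(Δφ/2)+cosφ1·cosφ2·sin²(Δλ/2)=0.1638020439; c=2·atan2(√a, √(1-a))=0.833355398; dist=6371·c=5309.307 ≈ 5309.3 km; running total=44983.7 km
Leg 6 bearing: y=sinΔλ·cosφ2=-0.58581941, x=cosφ1·sinφ2-sinφ1·cosφ2·cosΔλ=-0.45243712; θ=atan2(y, x)=-127.6794° <0 so +360° → 232.3206° ≈ 232.3°
Leg 7: φ1=0.0240698, φ2=0.8996596, Δφ=0.8755898, Δλ=-1.8136414 rad; a=sin²(Δφ/2)+cosφ1·cosφ2·sin²(Δλ/2)=0.5653243663; c=2·atan2(√a, √(1-a))=1.701819620; dist=6371·c=10842.293 ≈ 10842.3 km; running total=55826.0 km
Leg 7 bearing: y=sinΔλ·cosφ2=-0.60362930, x=cosφ1·sinφ2-sinφ1·cosφ2·cosΔλ=0.78648750; θ=atan2(y, x)=-37.5062° <0 so +360° → 322.4938° ≈ 322.5°

Leg 1: dist=5963.5 km, bearing=4.6°
Leg 2: dist=6640.8 km, bearing=104.7°
Leg 3: dist=8239.4 km, bearing=224.6°
Leg 4: dist=11008.1 km, bearing=141.9°
Leg 5: dist=7822.6 km, bearing=350.1°
Leg 6: dist=5309.3 km, bearing=232.3°
Leg 7: dist=10842.3 km, bearing=322.5°
Total: 55826.0 km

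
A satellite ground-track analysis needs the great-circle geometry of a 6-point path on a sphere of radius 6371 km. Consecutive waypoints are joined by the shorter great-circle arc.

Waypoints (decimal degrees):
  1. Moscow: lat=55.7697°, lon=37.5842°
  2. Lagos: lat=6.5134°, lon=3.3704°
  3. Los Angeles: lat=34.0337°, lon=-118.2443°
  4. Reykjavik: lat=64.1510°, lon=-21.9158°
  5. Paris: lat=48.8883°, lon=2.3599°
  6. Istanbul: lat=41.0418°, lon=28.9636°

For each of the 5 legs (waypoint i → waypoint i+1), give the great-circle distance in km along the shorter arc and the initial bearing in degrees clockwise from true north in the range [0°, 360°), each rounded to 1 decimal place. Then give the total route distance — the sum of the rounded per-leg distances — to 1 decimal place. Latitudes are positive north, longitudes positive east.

Leg 1: φ1=0.9733649, φ2=0.1136803, Δφ=-0.8596846, Δλ=-0.5971435 rad; a=sin²(Δφ/2)+cosφ1·cosφ2·sin²(Δλ/2)=0.2220210662; c=2·atan2(√a, √(1-a))=0.981281428; dist=6371·c=6251.744 ≈ 6251.7 km; running total=6251.7 km
Leg 1 bearing: y=sinΔλ·cosφ2=-0.55865323, x=cosφ1·sinφ2-sinφ1·cosφ2·cosΔλ=-0.61548145; θ=atan2(y, x)=-137.7710° <0 so +360° → 222.2290° ≈ 222.2°
Leg 2: φ1=0.1136803, φ2=0.5940001, Δφ=0.4803198, Δλ=-2.1225769 rad; a=sin²(Δφ/2)+cosφ1·cosφ2·sin²(Δλ/2)=0.6840605046; c=2·atan2(√a, √(1-a))=1.947783634; dist=6371·c=12409.330 ≈ 12409.3 km; running total=18661.0 km
Leg 2 bearing: y=sinΔλ·cosφ2=-0.70572194, x=cosφ1·sinφ2-sinφ1·cosφ2·cosΔλ=0.60534574; θ=atan2(y, x)=-49.3781° <0 so +360° → 310.6219° ≈ 310.6°
Leg 3: φ1=0.5940001, φ2=1.1196462, Δφ=0.5256460, Δλ=1.6812495 rad; a=sin²(Δφ/2)+cosφ1·cosφ2·sin²(Δλ/2)=0.2680726462; c=2·atan2(√a, √(1-a))=1.088454938; dist=6371·c=6934.546 ≈ 6934.5 km; running total=25595.5 km
Leg 3 bearing: y=sinΔλ·cosφ2=0.43334402, x=cosφ1·sinφ2-sinφ1·cosφ2·cosΔλ=0.77269125; θ=atan2(y, x)=29.2848° ≈ 29.3°
Leg 4: φ1=1.1196462, φ2=0.8532618, Δφ=-0.2663844, Δλ=0.4236909 rad; a=sin²(Δφ/2)+cosφ1·cosφ2·sin²(Δλ/2)=0.0303100956; c=2·atan2(√a, √(1-a))=0.349979305; dist=6371·c=2229.718 ≈ 2229.7 km; running total=27825.2 km
Leg 4 bearing: y=sinΔλ·cosφ2=0.27032849, x=cosφ1·sinφ2-sinφ1·cosφ2·cosΔλ=-0.21092199; θ=atan2(y, x)=127.9629° ≈ 128.0°
Leg 5: φ1=0.8532618, φ2=0.7163145, Δφ=-0.1369473, Δλ=0.4643222 rad; a=sin²(Δφ/2)+cosφ1·cosφ2·sin²(Δλ/2)=0.0309344598; c=2·atan2(√a, √(1-a))=0.353603223; dist=6371·c=2252.806 ≈ 2252.8 km; running total=30078.0 km
Leg 5 bearing: y=sinΔλ·cosφ2=0.33775722, x=cosφ1·sinφ2-sinφ1·cosφ2·cosΔλ=-0.07635531; θ=atan2(y, x)=102.7385° ≈ 102.7°

Leg 1: dist=6251.7 km, bearing=222.2°
Leg 2: dist=12409.3 km, bearing=310.6°
Leg 3: dist=6934.5 km, bearing=29.3°
Leg 4: dist=2229.7 km, bearing=128.0°
Leg 5: dist=2252.8 km, bearing=102.7°
Total: 30078.0 km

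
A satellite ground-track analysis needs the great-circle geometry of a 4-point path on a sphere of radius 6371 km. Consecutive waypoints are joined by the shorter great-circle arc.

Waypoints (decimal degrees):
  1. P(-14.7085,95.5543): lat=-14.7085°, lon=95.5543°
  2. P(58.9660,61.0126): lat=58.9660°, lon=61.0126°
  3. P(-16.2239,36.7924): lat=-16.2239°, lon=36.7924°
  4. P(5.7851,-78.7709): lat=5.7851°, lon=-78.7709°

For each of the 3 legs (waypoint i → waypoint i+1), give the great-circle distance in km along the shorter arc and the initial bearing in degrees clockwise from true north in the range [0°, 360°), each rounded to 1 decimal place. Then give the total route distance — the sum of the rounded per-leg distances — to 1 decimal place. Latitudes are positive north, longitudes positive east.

Leg 1: φ1=-0.2567118, φ2=1.0291508, Δφ=1.2858626, Δλ=-0.6028664 rad; a=sin²(Δφ/2)+cosφ1·cosφ2·sin²(Δλ/2)=0.4034058426; c=2·atan2(√a, √(1-a))=1.376385683; dist=6371·c=8768.953 ≈ 8769.0 km; running total=8769.0 km
Leg 1 bearing: y=sinΔλ·cosφ2=-0.29231798, x=cosφ1·sinφ2-sinφ1·cosφ2·cosΔλ=0.93660476; θ=atan2(y, x)=-17.3333° <0 so +360° → 342.6667° ≈ 342.7°
Leg 2: φ1=1.0291508, φ2=-0.2831605, Δφ=-1.3123113, Δλ=-0.4227222 rad; a=sin²(Δφ/2)+cosφ1·cosφ2·sin²(Δλ/2)=0.3939786726; c=2·atan2(√a, √(1-a))=1.357131655; dist=6371·c=8646.286 ≈ 8646.3 km; running total=17415.3 km
Leg 2 bearing: y=sinΔλ·cosφ2=-0.39390750, x=cosφ1·sinφ2-sinφ1·cosφ2·cosΔλ=-0.89435719; θ=atan2(y, x)=-156.2296° <0 so +360° → 203.7704° ≈ 203.8°
Leg 3: φ1=-0.2831605, φ2=0.1009690, Δφ=0.3841295, Δλ=-2.0169601 rad; a=sin²(Δφ/2)+cosφ1·cosφ2·sin²(Δλ/2)=0.7201879934; c=2·atan2(√a, √(1-a))=2.026813738; dist=6371·c=12912.830 ≈ 12912.8 km; running total=30328.1 km
Leg 3 bearing: y=sinΔλ·cosφ2=-0.89751463, x=cosφ1·sinφ2-sinφ1·cosφ2·cosΔλ=-0.02316219; θ=atan2(y, x)=-91.4783° <0 so +360° → 268.5217° ≈ 268.5°

Leg 1: dist=8769.0 km, bearing=342.7°
Leg 2: dist=8646.3 km, bearing=203.8°
Leg 3: dist=12912.8 km, bearing=268.5°
Total: 30328.1 km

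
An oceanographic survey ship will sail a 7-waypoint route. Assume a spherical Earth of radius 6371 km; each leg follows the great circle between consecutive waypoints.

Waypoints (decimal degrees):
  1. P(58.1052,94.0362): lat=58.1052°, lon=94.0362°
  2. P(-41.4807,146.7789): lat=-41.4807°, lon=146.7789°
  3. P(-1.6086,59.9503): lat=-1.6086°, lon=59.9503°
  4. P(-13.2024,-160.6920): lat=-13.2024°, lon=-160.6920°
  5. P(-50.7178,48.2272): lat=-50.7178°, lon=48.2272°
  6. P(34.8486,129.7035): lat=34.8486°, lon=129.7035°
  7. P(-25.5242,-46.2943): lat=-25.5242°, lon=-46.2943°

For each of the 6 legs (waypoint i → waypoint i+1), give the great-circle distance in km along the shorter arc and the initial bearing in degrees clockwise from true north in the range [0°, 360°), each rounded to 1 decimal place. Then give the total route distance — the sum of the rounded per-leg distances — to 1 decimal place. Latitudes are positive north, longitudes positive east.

Leg 1: dist=12101.1 km, bearing=140.9°
Leg 2: dist=9624.9 km, bearing=270.9°
Leg 3: dist=15240.1 km, bearing=111.4°
Leg 4: dist=12372.6 km, bearing=199.2°
Leg 5: dist=12389.9 km, bearing=60.7°
Leg 6: dist=18909.5 km, bearing=338.6°
Total: 80638.1 km

Leg 1: φ1=1.0141271, φ2=-0.7239748, Δφ=-1.7381018, Δλ=0.9205338 rad; a=sin²(Δφ/2)+cosφ1·cosφ2·sin²(Δλ/2)=0.6613626211; c=2·atan2(√a, √(1-a))=1.899403712; dist=6371·c=12101.101 ≈ 12101.1 km; running total=12101.1 km
Leg 1 bearing: y=sinΔλ·cosφ2=0.59629011, x=cosφ1·sinφ2-sinφ1·cosφ2·cosΔλ=-0.73504185; θ=atan2(y, x)=140.9499° ≈ 140.9°
Leg 2: φ1=-0.7239748, φ2=-0.0280754, Δφ=0.6958994, Δλ=-1.5154450 rad; a=sin²(Δφ/2)+cosφ1·cosφ2·sin²(Δλ/2)=0.4699878264; c=2·atan2(√a, √(1-a))=1.510735877; dist=6371·c=9624.898 ≈ 9624.9 km; running total=21726.0 km
Leg 2 bearing: y=sinΔλ·cosφ2=-0.99807502, x=cosφ1·sinφ2-sinφ1·cosφ2·cosΔλ=0.01559909; θ=atan2(y, x)=-89.1046° <0 so +360° → 270.8954° ≈ 270.9°
Leg 3: φ1=-0.0280754, φ2=-0.2304253, Δφ=-0.2023500, Δλ=-3.8509346 rad; a=sin²(Δφ/2)+cosφ1·cosφ2·sin²(Δλ/2)=0.8660164237; c=2·atan2(√a, √(1-a))=2.392097425; dist=6371·c=15240.053 ≈ 15240.1 km; running total=36966.1 km
Leg 3 bearing: y=sinΔλ·cosφ2=0.63411939, x=cosφ1·sinφ2-sinφ1·cosφ2·cosΔλ=-0.24903918; θ=atan2(y, x)=111.4415° ≈ 111.4°
Leg 4: φ1=-0.2304253, φ2=-0.8851926, Δφ=-0.6547673, Δλ=3.6463279 rad; a=sin²(Δφ/2)+cosφ1·cosφ2·sin²(Δλ/2)=0.6813791267; c=2·atan2(√a, √(1-a))=1.942022391; dist=6371·c=12372.625 ≈ 12372.6 km; running total=49338.7 km
Leg 4 bearing: y=sinΔλ·cosφ2=-0.30617135, x=cosφ1·sinφ2-sinφ1·cosφ2·cosΔλ=-0.88015087; θ=atan2(y, x)=-160.8191° <0 so +360° → 199.1809° ≈ 199.2°
Leg 5: φ1=-0.8851926, φ2=0.6082228, Δφ=1.4934154, Δλ=1.4220297 rad; a=sin²(Δφ/2)+cosφ1·cosφ2·sin²(Δλ/2)=0.6826393056; c=2·atan2(√a, √(1-a))=1.944728405; dist=6371·c=12389.865 ≈ 12389.9 km; running total=61728.6 km
Leg 5 bearing: y=sinΔλ·cosφ2=0.81160028, x=cosφ1·sinφ2-sinφ1·cosφ2·cosΔλ=0.45593478; θ=atan2(y, x)=60.6739° ≈ 60.7°
Leg 6: φ1=0.6082228, φ2=-0.4454813, Δφ=-1.0537041, Δλ=-3.0717411 rad; a=sin²(Δφ/2)+cosφ1·cosφ2·sin²(Δλ/2)=0.9924904146; c=2·atan2(√a, √(1-a))=2.968059267; dist=6371·c=18909.506 ≈ 18909.5 km; running total=80638.1 km
Leg 6 bearing: y=sinΔλ·cosφ2=-0.06298304, x=cosφ1·sinφ2-sinφ1·cosφ2·cosΔλ=0.16076661; θ=atan2(y, x)=-21.3936° <0 so +360° → 338.6064° ≈ 338.6°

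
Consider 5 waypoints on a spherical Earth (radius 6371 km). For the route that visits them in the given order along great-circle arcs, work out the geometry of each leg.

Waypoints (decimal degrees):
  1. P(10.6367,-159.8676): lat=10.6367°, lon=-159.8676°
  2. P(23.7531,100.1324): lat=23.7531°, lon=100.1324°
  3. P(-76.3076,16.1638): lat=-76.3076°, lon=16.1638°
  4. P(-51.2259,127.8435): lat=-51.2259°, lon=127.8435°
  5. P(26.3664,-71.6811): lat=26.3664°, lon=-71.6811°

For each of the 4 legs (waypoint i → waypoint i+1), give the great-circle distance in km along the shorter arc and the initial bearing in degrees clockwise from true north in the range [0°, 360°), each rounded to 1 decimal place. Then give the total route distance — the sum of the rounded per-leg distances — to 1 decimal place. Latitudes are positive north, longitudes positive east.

Leg 1: dist=10529.7 km, bearing=295.3°
Leg 2: dist=12412.5 km, bearing=194.7°
Leg 3: dist=5043.3 km, bearing=125.1°
Leg 4: dist=16796.4 km, bearing=141.8°
Total: 44781.9 km

Leg 1: φ1=0.1856454, φ2=0.4145698, Δφ=0.2289244, Δλ=4.5378561 rad; a=sin²(Δφ/2)+cosφ1·cosφ2·sin²(Δλ/2)=0.5409294520; c=2·atan2(√a, √(1-a))=1.652746929; dist=6371·c=10529.651 ≈ 10529.7 km; running total=10529.7 km
Leg 1 bearing: y=sinΔλ·cosφ2=-0.90138438, x=cosφ1·sinφ2-sinφ1·cosφ2·cosΔλ=0.42521209; θ=atan2(y, x)=-64.7452° <0 so +360° → 295.2548° ≈ 295.3°
Leg 2: φ1=0.4145698, φ2=-1.3318189, Δφ=-1.7463887, Δλ=-1.4655285 rad; a=sin²(Δφ/2)+cosφ1·cosφ2·sin²(Δλ/2)=0.6842919966; c=2·atan2(√a, √(1-a))=1.948281634; dist=6371·c=12412.502 ≈ 12412.5 km; running total=22942.2 km
Leg 2 bearing: y=sinΔλ·cosφ2=-0.23539896, x=cosφ1·sinφ2-sinφ1·cosφ2·cosΔλ=-0.89929593; θ=atan2(y, x)=-165.3314° <0 so +360° → 194.6686° ≈ 194.7°
Leg 3: φ1=-1.3318189, φ2=-0.8940606, Δφ=0.4377582, Δλ=1.9491785 rad; a=sin²(Δφ/2)+cosφ1·cosφ2·sin²(Δλ/2)=0.1486487839; c=2·atan2(√a, √(1-a))=0.791607615; dist=6371·c=5043.332 ≈ 5043.3 km; running total=27985.5 km
Leg 3 bearing: y=sinΔλ·cosφ2=0.58195263, x=cosφ1·sinφ2-sinφ1·cosφ2·cosΔλ=-0.40931703; θ=atan2(y, x)=125.1207° ≈ 125.1°
Leg 4: φ1=-0.8940606, φ2=0.4601805, Δφ=1.3542411, Δλ=-3.4823612 rad; a=sin²(Δφ/2)+cosφ1·cosφ2·sin²(Δλ/2)=0.9375384229; c=2·atan2(√a, √(1-a))=2.636390898; dist=6371·c=16796.446 ≈ 16796.4 km; running total=44781.9 km
Leg 4 bearing: y=sinΔλ·cosφ2=0.29944431, x=cosφ1·sinφ2-sinφ1·cosφ2·cosΔλ=-0.38022838; θ=atan2(y, x)=141.7782° ≈ 141.8°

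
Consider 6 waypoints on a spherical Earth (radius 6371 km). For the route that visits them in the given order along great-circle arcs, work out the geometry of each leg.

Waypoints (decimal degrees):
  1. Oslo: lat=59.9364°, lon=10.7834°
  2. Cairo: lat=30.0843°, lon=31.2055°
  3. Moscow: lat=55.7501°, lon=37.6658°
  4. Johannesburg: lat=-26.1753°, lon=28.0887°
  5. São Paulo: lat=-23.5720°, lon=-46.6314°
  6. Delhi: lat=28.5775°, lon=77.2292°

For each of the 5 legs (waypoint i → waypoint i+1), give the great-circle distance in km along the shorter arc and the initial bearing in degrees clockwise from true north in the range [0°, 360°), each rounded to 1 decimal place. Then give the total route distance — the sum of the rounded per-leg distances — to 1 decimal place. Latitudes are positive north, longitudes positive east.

Leg 1: dist=3653.1 km, bearing=146.2°
Leg 2: dist=2899.1 km, bearing=8.3°
Leg 3: dist=9155.0 km, bearing=188.7°
Leg 4: dist=7433.1 km, bearing=254.1°
Leg 5: dist=14430.2 km, bearing=71.6°
Total: 37570.5 km

Leg 1: φ1=1.0460875, φ2=0.5250701, Δφ=-0.5210174, Δλ=0.3564329 rad; a=sin²(Δφ/2)+cosφ1·cosφ2·sin²(Δλ/2)=0.0799659363; c=2·atan2(√a, √(1-a))=0.573387532; dist=6371·c=3653.052 ≈ 3653.1 km; running total=3653.1 km
Leg 1 bearing: y=sinΔλ·cosφ2=0.30192829, x=cosφ1·sinφ2-sinφ1·cosφ2·cosΔλ=-0.45069374; θ=atan2(y, x)=146.1811° ≈ 146.2°
Leg 2: φ1=0.5250701, φ2=0.9730228, Δφ=0.4479527, Δλ=0.1127535 rad; a=sin²(Δφ/2)+cosφ1·cosφ2·sin²(Δλ/2)=0.0508783156; c=2·atan2(√a, √(1-a))=0.455040182; dist=6371·c=2899.061 ≈ 2899.1 km; running total=6552.2 km
Leg 2 bearing: y=sinΔλ·cosφ2=0.06332369, x=cosφ1·sinφ2-sinφ1·cosφ2·cosΔλ=0.43491259; θ=atan2(y, x)=8.2841° ≈ 8.3°
Leg 3: φ1=0.9730228, φ2=-0.4568452, Δφ=-1.4298680, Δλ=-0.1671519 rad; a=sin²(Δφ/2)+cosφ1·cosφ2·sin²(Δλ/2)=0.4332886345; c=2·atan2(√a, √(1-a))=1.436974534; dist=6371·c=9154.965 ≈ 9155.0 km; running total=15707.2 km
Leg 3 bearing: y=sinΔλ·cosφ2=-0.14931270, x=cosφ1·sinφ2-sinφ1·cosφ2·cosΔλ=-0.97974695; θ=atan2(y, x)=-171.3348° <0 so +360° → 188.6652° ≈ 188.7°
Leg 4: φ1=-0.4568452, φ2=-0.4114090, Δφ=0.0454362, Δλ=-1.3041118 rad; a=sin²(Δφ/2)+cosφ1·cosφ2·sin²(Δλ/2)=0.3034109436; c=2·atan2(√a, √(1-a))=1.166710787; dist=6371·c=7433.114 ≈ 7433.1 km; running total=23140.3 km
Leg 4 bearing: y=sinΔλ·cosφ2=-0.88415787, x=cosφ1·sinφ2-sinφ1·cosφ2·cosΔλ=-0.25234072; θ=atan2(y, x)=-105.9289° <0 so +360° → 254.0711° ≈ 254.1°
Leg 5: φ1=-0.4114090, φ2=0.4987715, Δφ=0.9101805, Δλ=2.1617753 rad; a=sin²(Δφ/2)+cosφ1·cosφ2·sin²(Δλ/2)=0.8198790786; c=2·atan2(√a, √(1-a))=2.264979888; dist=6371·c=14430.187 ≈ 14430.2 km; running total=37570.5 km
Leg 5 bearing: y=sinΔλ·cosφ2=0.72922927, x=cosφ1·sinφ2-sinφ1·cosφ2·cosΔλ=0.24276362; θ=atan2(y, x)=71.5872° ≈ 71.6°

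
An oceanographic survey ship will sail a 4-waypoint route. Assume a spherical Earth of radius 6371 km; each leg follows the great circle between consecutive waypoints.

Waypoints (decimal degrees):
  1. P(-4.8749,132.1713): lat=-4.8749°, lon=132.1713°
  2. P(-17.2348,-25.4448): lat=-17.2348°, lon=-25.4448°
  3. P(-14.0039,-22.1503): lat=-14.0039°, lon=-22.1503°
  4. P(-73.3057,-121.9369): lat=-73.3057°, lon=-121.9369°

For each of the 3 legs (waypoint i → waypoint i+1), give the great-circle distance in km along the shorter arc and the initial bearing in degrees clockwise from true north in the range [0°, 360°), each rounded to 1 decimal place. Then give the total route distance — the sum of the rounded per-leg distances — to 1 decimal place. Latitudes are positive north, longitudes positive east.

Leg 1: dist=16538.4 km, bearing=224.5°
Leg 2: dist=503.5 km, bearing=44.9°
Leg 3: dist=8825.9 km, bearing=196.7°
Total: 25867.8 km

Leg 1: φ1=-0.0850831, φ2=-0.3008040, Δφ=-0.2157210, Δλ=-2.7509199 rad; a=sin²(Δφ/2)+cosφ1·cosφ2·sin²(Δλ/2)=0.9273807526; c=2·atan2(√a, √(1-a))=2.595887483; dist=6371·c=16538.399 ≈ 16538.4 km; running total=16538.4 km
Leg 1 bearing: y=sinΔλ·cosφ2=-0.36371163, x=cosφ1·sinφ2-sinφ1·cosφ2·cosΔλ=-0.37026561; θ=atan2(y, x)=-135.5116° <0 so +360° → 224.4884° ≈ 224.5°
Leg 2: φ1=-0.3008040, φ2=-0.2444142, Δφ=0.0563898, Δλ=0.0574999 rad; a=sin²(Δφ/2)+cosφ1·cosφ2·sin²(Δλ/2)=0.0015605142; c=2·atan2(√a, √(1-a))=0.079027252; dist=6371·c=503.483 ≈ 503.5 km; running total=17041.9 km
Leg 2 bearing: y=sinΔλ·cosφ2=0.05576020, x=cosφ1·sinφ2-sinφ1·cosφ2·cosΔλ=0.05588485; θ=atan2(y, x)=44.9360° ≈ 44.9°
Leg 3: φ1=-0.2444142, φ2=-1.2794258, Δφ=-1.0350117, Δλ=-1.7416047 rad; a=sin²(Δφ/2)+cosφ1·cosφ2·sin²(Δλ/2)=0.4077947100; c=2·atan2(√a, √(1-a))=1.385324204; dist=6371·c=8825.901 ≈ 8825.9 km; running total=25867.8 km
Leg 3 bearing: y=sinΔλ·cosφ2=-0.28308485, x=cosφ1·sinφ2-sinφ1·cosφ2·cosΔλ=-0.94119908; θ=atan2(y, x)=-163.2603° <0 so +360° → 196.7397° ≈ 196.7°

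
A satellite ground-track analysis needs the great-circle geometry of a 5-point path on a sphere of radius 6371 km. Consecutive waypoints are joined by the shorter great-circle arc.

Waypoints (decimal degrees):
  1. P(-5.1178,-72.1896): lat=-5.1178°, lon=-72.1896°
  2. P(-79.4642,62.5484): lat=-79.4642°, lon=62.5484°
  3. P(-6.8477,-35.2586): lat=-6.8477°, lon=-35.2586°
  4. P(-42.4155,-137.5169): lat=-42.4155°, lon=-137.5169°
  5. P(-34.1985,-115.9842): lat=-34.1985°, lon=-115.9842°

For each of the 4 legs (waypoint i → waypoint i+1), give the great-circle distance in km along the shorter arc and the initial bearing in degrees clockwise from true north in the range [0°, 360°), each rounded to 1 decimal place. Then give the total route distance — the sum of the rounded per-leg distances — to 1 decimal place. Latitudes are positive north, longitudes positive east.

Leg 1: φ1=-0.0893225, φ2=-1.3869119, Δφ=-1.2975895, Δλ=2.3516217 rad; a=sin²(Δφ/2)+cosφ1·cosφ2·sin²(Δλ/2)=0.5202444378; c=2·atan2(√a, √(1-a))=1.611296273; dist=6371·c=10265.569 ≈ 10265.6 km; running total=10265.6 km
Leg 1 bearing: y=sinΔλ·cosφ2=0.12988425, x=cosφ1·sinφ2-sinφ1·cosφ2·cosΔλ=-0.99070214; θ=atan2(y, x)=172.5309° ≈ 172.5°
Leg 2: φ1=-1.3869119, φ2=-0.1195149, Δφ=1.2673970, Δλ=-1.7070542 rad; a=sin²(Δφ/2)+cosφ1·cosφ2·sin²(Δλ/2)=0.4537200306; c=2·atan2(√a, √(1-a))=1.478103710; dist=6371·c=9416.999 ≈ 9417.0 km; running total=19682.6 km
Leg 2 bearing: y=sinΔλ·cosφ2=-0.98366396, x=cosφ1·sinφ2-sinφ1·cosφ2·cosΔλ=-0.15439518; θ=atan2(y, x)=-98.9203° <0 so +360° → 261.0797° ≈ 261.1°
Leg 3: φ1=-0.1195149, φ2=-0.7402901, Δφ=-0.6207752, Δλ=-1.7847440 rad; a=sin²(Δφ/2)+cosφ1·cosφ2·sin²(Δλ/2)=0.5376050440; c=2·atan2(√a, √(1-a))=1.646077501; dist=6371·c=10487.160 ≈ 10487.2 km; running total=30169.8 km
Leg 3 bearing: y=sinΔλ·cosφ2=-0.72144054, x=cosφ1·sinφ2-sinφ1·cosφ2·cosΔλ=-0.68837997; θ=atan2(y, x)=-133.6566° <0 so +360° → 226.3434° ≈ 226.3°
Leg 4: φ1=-0.7402901, φ2=-0.5968764, Δφ=0.1434137, Δλ=0.3758165 rad; a=sin²(Δφ/2)+cosφ1·cosφ2·sin²(Δλ/2)=0.0264412572; c=2·atan2(√a, √(1-a))=0.326665868; dist=6371·c=2081.188 ≈ 2081.2 km; running total=32251.0 km
Leg 4 bearing: y=sinΔλ·cosφ2=0.30357058, x=cosφ1·sinφ2-sinφ1·cosφ2·cosΔλ=0.10398735; θ=atan2(y, x)=71.0912° ≈ 71.1°

Leg 1: dist=10265.6 km, bearing=172.5°
Leg 2: dist=9417.0 km, bearing=261.1°
Leg 3: dist=10487.2 km, bearing=226.3°
Leg 4: dist=2081.2 km, bearing=71.1°
Total: 32251.0 km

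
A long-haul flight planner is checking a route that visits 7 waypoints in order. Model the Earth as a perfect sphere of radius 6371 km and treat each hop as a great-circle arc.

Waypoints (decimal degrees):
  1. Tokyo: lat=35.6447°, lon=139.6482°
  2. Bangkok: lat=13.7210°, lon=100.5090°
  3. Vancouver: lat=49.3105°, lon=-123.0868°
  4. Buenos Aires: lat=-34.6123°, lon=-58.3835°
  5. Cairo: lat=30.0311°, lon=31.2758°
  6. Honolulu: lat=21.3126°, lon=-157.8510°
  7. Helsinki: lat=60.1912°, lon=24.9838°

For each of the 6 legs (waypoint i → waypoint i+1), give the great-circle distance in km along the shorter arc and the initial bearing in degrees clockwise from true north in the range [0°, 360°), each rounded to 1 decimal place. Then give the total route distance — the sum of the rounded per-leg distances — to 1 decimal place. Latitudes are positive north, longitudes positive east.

Leg 1: dist=4599.3 km, bearing=248.1°
Leg 2: dist=11807.9 km, bearing=27.9°
Leg 3: dist=11299.7 km, bearing=130.6°
Leg 4: dist=11815.9 km, bearing=64.4°
Leg 5: dist=14223.0 km, bearing=10.8°
Leg 6: dist=10948.6 km, bearing=358.6°
Total: 64694.4 km

Leg 1: φ1=0.6221174, φ2=0.2394766, Δφ=-0.3826407, Δλ=-0.6831079 rad; a=sin²(Δφ/2)+cosφ1·cosφ2·sin²(Δλ/2)=0.1247301183; c=2·atan2(√a, √(1-a))=0.721917824; dist=6371·c=4599.338 ≈ 4599.3 km; running total=4599.3 km
Leg 1 bearing: y=sinΔλ·cosφ2=-0.61319339, x=cosφ1·sinφ2-sinφ1·cosφ2·cosΔλ=-0.24634109; θ=atan2(y, x)=-111.8870° <0 so +360° → 248.1130° ≈ 248.1°
Leg 2: φ1=0.2394766, φ2=0.8606306, Δφ=0.6211540, Δλ=-3.9024829 rad; a=sin²(Δφ/2)+cosφ1·cosφ2·sin²(Δλ/2)=0.6394178678; c=2·atan2(√a, √(1-a))=1.853377875; dist=6371·c=11807.870 ≈ 11807.9 km; running total=16407.2 km
Leg 2 bearing: y=sinΔλ·cosφ2=0.44956937, x=cosφ1·sinφ2-sinφ1·cosφ2·cosΔλ=0.84860946; θ=atan2(y, x)=27.9134° ≈ 27.9°
Leg 3: φ1=0.8606306, φ2=-0.6040986, Δφ=-1.4647292, Δλ=1.1292856 rad; a=sin²(Δφ/2)+cosφ1·cosφ2·sin²(Δλ/2)=0.6007116631; c=2·atan2(√a, √(1-a))=1.773607140; dist=6371·c=11299.651 ≈ 11299.7 km; running total=27706.9 km
Leg 3 bearing: y=sinΔλ·cosφ2=0.74409326, x=cosφ1·sinφ2-sinφ1·cosφ2·cosΔλ=-0.63698812; θ=atan2(y, x)=130.5655° ≈ 130.6°
Leg 4: φ1=-0.6040986, φ2=0.5241416, Δφ=1.1282402, Δλ=1.5648500 rad; a=sin²(Δφ/2)+cosφ1·cosφ2·sin²(Δλ/2)=0.6400201423; c=2·atan2(√a, √(1-a))=1.854632399; dist=6371·c=11815.863 ≈ 11815.9 km; running total=39522.8 km
Leg 4 bearing: y=sinΔλ·cosφ2=0.86573857, x=cosφ1·sinφ2-sinφ1·cosφ2·cosΔλ=0.41481823; θ=atan2(y, x)=64.3986° ≈ 64.4°
Leg 5: φ1=0.5241416, φ2=0.3719750, Δφ=-0.1521665, Δλ=-3.3008854 rad; a=sin²(Δφ/2)+cosφ1·cosφ2·sin²(Δλ/2)=0.8072180671; c=2·atan2(√a, √(1-a))=2.232467405; dist=6371·c=14223.0498 ≈ 14223.0 km; running total=53745.8 km
Leg 5 bearing: y=sinΔλ·cosφ2=0.14777210, x=cosφ1·sinφ2-sinφ1·cosφ2·cosΔλ=0.77500429; θ=atan2(y, x)=10.7952° ≈ 10.8°
Leg 6: φ1=0.3719750, φ2=1.0505346, Δφ=0.6785596, Δλ=3.1910692 rad; a=sin²(Δφ/2)+cosφ1·cosφ2·sin²(Δλ/2)=0.5735885502; c=2·atan2(√a, √(1-a))=1.718510010; dist=6371·c=10948.627 ≈ 10948.6 km; running total=64694.4 km
Leg 6 bearing: y=sinΔλ·cosφ2=-0.02458514, x=cosφ1·sinφ2-sinφ1·cosφ2·cosΔλ=0.98880457; θ=atan2(y, x)=-1.4243° <0 so +360° → 358.5757° ≈ 358.6°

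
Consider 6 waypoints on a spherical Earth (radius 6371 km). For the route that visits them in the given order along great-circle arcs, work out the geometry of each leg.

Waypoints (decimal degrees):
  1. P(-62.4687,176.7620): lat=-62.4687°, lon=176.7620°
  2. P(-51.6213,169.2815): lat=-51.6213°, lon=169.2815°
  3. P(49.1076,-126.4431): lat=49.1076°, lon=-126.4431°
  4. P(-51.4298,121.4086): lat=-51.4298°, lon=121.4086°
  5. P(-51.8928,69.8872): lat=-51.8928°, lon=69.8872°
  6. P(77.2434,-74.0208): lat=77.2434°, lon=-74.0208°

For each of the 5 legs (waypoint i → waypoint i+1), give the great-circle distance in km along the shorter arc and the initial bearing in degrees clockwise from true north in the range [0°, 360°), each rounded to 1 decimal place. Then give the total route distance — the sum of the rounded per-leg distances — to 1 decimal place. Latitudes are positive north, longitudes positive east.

Leg 1: dist=1286.2 km, bearing=336.2°
Leg 2: dist=12742.3 km, bearing=40.4°
Leg 3: dist=15361.7 km, bearing=239.9°
Leg 4: dist=3478.5 km, bearing=248.5°
Leg 5: dist=16829.2 km, bearing=344.3°
Total: 49697.9 km

Leg 1: φ1=-1.0902845, φ2=-0.9009616, Δφ=0.1893228, Δλ=-0.1305594 rad; a=sin²(Δφ/2)+cosφ1·cosφ2·sin²(Δλ/2)=0.0101552641; c=2·atan2(√a, √(1-a))=0.201889356; dist=6371·c=1286.237 ≈ 1286.2 km; running total=1286.2 km
Leg 1 bearing: y=sinΔλ·cosφ2=-0.08082852, x=cosφ1·sinφ2-sinφ1·cosφ2·cosΔλ=0.18350828; θ=atan2(y, x)=-23.7717° <0 so +360° → 336.2283° ≈ 336.2°
Leg 2: φ1=-0.9009616, φ2=0.8570893, Δφ=1.7580510, Δλ=-5.1613679 rad; a=sin²(Δφ/2)+cosφ1·cosφ2·sin²(Δλ/2)=0.7080936676; c=2·atan2(√a, √(1-a))=2.000044539; dist=6371·c=12742.284 ≈ 12742.3 km; running total=14028.5 km
Leg 2 bearing: y=sinΔλ·cosφ2=0.58975961, x=cosφ1·sinφ2-sinφ1·cosφ2·cosΔλ=0.69207782; θ=atan2(y, x)=40.4362° ≈ 40.4°
Leg 3: φ1=0.8570893, φ2=-0.8976193, Δφ=-1.7547087, Δλ=4.3258282 rad; a=sin²(Δφ/2)+cosφ1·cosφ2·sin²(Δλ/2)=0.8724514913; c=2·atan2(√a, √(1-a))=2.411185740; dist=6371·c=15361.664 ≈ 15361.7 km; running total=29390.2 km
Leg 3 bearing: y=sinΔλ·cosφ2=-0.57746768, x=cosφ1·sinφ2-sinφ1·cosφ2·cosΔλ=-0.33414163; θ=atan2(y, x)=-120.0551° <0 so +360° → 239.9449° ≈ 239.9°
Leg 4: φ1=-0.8976193, φ2=-0.9057002, Δφ=-0.0080809, Δλ=-0.8992181 rad; a=sin²(Δφ/2)+cosφ1·cosφ2·sin²(Δλ/2)=0.0726945012; c=2·atan2(√a, √(1-a))=0.545995085; dist=6371·c=3478.535 ≈ 3478.5 km; running total=32868.7 km
Leg 4 bearing: y=sinΔλ·cosφ2=-0.48311815, x=cosφ1·sinφ2-sinφ1·cosφ2·cosΔλ=-0.19035991; θ=atan2(y, x)=-111.5056° <0 so +360° → 248.4944° ≈ 248.5°
Leg 5: φ1=-0.9057002, φ2=1.3481517, Δφ=2.2538519, Δλ=-2.5116684 rad; a=sin²(Δφ/2)+cosφ1·cosφ2·sin²(Δλ/2)=0.9387754446; c=2·atan2(√a, √(1-a))=2.641526594; dist=6371·c=16829.166 ≈ 16829.2 km; running total=49697.9 km
Leg 5 bearing: y=sinΔλ·cosφ2=-0.13007541, x=cosφ1·sinφ2-sinφ1·cosφ2·cosΔλ=0.46150279; θ=atan2(y, x)=-15.7406° <0 so +360° → 344.2594° ≈ 344.3°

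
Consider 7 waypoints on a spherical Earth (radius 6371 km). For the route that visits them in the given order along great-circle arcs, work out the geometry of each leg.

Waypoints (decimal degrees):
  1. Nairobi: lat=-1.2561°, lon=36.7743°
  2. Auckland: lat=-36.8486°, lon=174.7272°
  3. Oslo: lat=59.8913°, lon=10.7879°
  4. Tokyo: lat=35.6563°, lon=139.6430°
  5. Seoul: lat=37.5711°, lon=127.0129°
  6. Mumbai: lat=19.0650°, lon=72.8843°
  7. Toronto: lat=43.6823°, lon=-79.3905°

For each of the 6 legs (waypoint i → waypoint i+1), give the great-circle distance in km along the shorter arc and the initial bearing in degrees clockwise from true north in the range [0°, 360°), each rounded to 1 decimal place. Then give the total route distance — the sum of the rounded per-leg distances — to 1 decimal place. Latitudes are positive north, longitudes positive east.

Leg 1: dist=13956.9 km, bearing=138.8°
Leg 2: dist=17208.8 km, bearing=341.0°
Leg 3: dist=8407.2 km, bearing=40.8°
Leg 4: dist=1146.3 km, bearing=284.4°
Leg 5: dist=5598.4 km, bearing=264.1°
Leg 6: dist=12487.1 km, bearing=338.7°
Total: 58804.7 km

Leg 1: φ1=-0.0219231, φ2=-0.6431294, Δφ=-0.6212063, Δλ=2.4077323 rad; a=sin²(Δφ/2)+cosφ1·cosφ2·sin²(Δλ/2)=0.7904760596; c=2·atan2(√a, √(1-a))=2.190694299; dist=6371·c=13956.913 ≈ 13956.9 km; running total=13956.9 km
Leg 1 bearing: y=sinΔλ·cosφ2=0.53594236, x=cosφ1·sinφ2-sinφ1·cosφ2·cosΔλ=-0.61258503; θ=atan2(y, x)=138.8178° ≈ 138.8°
Leg 2: φ1=-0.6431294, φ2=1.0453004, Δφ=1.6884298, Δλ=-2.8612806 rad; a=sin²(Δφ/2)+cosφ1·cosφ2·sin²(Δλ/2)=0.9522727102; c=2·atan2(√a, √(1-a))=2.701108696; dist=6371·c=17208.763 ≈ 17208.8 km; running total=31165.7 km
Leg 2 bearing: y=sinΔλ·cosφ2=-0.13878208, x=cosφ1·sinφ2-sinφ1·cosφ2·cosΔλ=0.40315892; θ=atan2(y, x)=-18.9953° <0 so +360° → 341.0047° ≈ 341.0°
Leg 3: φ1=1.0453004, φ2=0.6223198, Δφ=-0.4229805, Δλ=2.2489458 rad; a=sin²(Δφ/2)+cosφ1·cosφ2·sin²(Δλ/2)=0.3757184961; c=2·atan2(√a, √(1-a))=1.319599907; dist=6371·c=8407.171 ≈ 8407.2 km; running total=39572.9 km
Leg 3 bearing: y=sinΔλ·cosφ2=0.63274429, x=cosφ1·sinφ2-sinφ1·cosφ2·cosΔλ=0.73338332; θ=atan2(y, x)=40.7868° ≈ 40.8°
Leg 4: φ1=0.6223198, φ2=0.6557394, Δφ=0.0334196, Δλ=-0.2204368 rad; a=sin²(Δφ/2)+cosφ1·cosφ2·sin²(Δλ/2)=0.0080710323; c=2·atan2(√a, √(1-a))=0.179920429; dist=6371·c=1146.273 ≈ 1146.3 km; running total=40719.2 km
Leg 4 bearing: y=sinΔλ·cosφ2=-0.17330608, x=cosφ1·sinφ2-sinφ1·cosφ2·cosΔλ=0.04459334; θ=atan2(y, x)=-75.5703° <0 so +360° → 284.4297° ≈ 284.4°
Leg 5: φ1=0.6557394, φ2=0.3327470, Δφ=-0.3229924, Δλ=-0.9447223 rad; a=sin²(Δφ/2)+cosφ1·cosφ2·sin²(Δλ/2)=0.1809353793; c=2·atan2(√a, √(1-a))=0.878730295; dist=6371·c=5598.391 ≈ 5598.4 km; running total=46317.6 km
Leg 5 bearing: y=sinΔλ·cosφ2=-0.76588629, x=cosφ1·sinφ2-sinφ1·cosφ2·cosΔλ=-0.07879891; θ=atan2(y, x)=-95.8743° <0 so +360° → 264.1257° ≈ 264.1°
Leg 6: φ1=0.3327470, φ2=0.7624000, Δφ=0.4296529, Δλ=-2.6576966 rad; a=sin²(Δφ/2)+cosφ1·cosφ2·sin²(Δλ/2)=0.6897205249; c=2·atan2(√a, √(1-a))=1.959988419; dist=6371·c=12487.086 ≈ 12487.1 km; running total=58804.7 km
Leg 6 bearing: y=sinΔλ·cosφ2=-0.33644631, x=cosφ1·sinφ2-sinφ1·cosφ2·cosΔλ=0.86187492; θ=atan2(y, x)=-21.3240° <0 so +360° → 338.6760° ≈ 338.7°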